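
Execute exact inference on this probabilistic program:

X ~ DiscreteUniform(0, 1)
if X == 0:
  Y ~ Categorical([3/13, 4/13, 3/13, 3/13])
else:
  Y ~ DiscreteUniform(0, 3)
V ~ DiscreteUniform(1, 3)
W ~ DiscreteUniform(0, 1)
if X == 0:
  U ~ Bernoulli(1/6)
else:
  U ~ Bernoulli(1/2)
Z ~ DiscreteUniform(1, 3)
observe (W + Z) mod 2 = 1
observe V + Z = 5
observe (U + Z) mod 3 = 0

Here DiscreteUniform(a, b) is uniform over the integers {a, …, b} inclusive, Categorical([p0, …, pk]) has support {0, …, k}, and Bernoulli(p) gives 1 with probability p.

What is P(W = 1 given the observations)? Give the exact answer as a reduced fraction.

P(W = 1 | obs) = 1/3

Enumerate traces; 16 have nonzero weight after conditioning:
  (X=0, Y=0, V=2, W=0, U=0, Z=3) weight 5/936
  (X=0, Y=0, V=3, W=1, U=1, Z=2) weight 1/936
  (X=0, Y=1, V=2, W=0, U=0, Z=3) weight 5/702
  (X=0, Y=1, V=3, W=1, U=1, Z=2) weight 1/702
  (X=0, Y=2, V=2, W=0, U=0, Z=3) weight 5/936
  (X=0, Y=2, V=3, W=1, U=1, Z=2) weight 1/936
  (X=0, Y=3, V=2, W=0, U=0, Z=3) weight 5/936
  (X=0, Y=3, V=3, W=1, U=1, Z=2) weight 1/936
  … 8 more
Group by W:
  weight(W=0) = 1/27
  weight(W=1) = 1/54
Total weight = 1/27 + 1/54 = 1/18
P(W=0 | obs) = 1/27 / 1/18 = 2/3
P(W=1 | obs) = 1/54 / 1/18 = 1/3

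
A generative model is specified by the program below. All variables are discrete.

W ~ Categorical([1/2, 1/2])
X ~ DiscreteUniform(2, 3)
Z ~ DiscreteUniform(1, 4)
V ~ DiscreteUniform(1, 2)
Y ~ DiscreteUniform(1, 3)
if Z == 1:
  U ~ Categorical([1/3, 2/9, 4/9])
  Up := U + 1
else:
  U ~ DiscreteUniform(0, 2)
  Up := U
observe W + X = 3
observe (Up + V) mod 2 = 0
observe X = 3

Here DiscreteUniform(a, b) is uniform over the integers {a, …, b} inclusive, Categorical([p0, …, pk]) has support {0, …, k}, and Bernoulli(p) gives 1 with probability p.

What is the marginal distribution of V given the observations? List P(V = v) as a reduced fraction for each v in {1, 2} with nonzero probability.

Enumerate traces; 36 have nonzero weight after conditioning:
  (W=0, X=3, Z=1, V=1, Y=1, U=0) weight 1/288
  (W=0, X=3, Z=1, V=1, Y=1, U=2) weight 1/216
  (W=0, X=3, Z=1, V=1, Y=2, U=0) weight 1/288
  (W=0, X=3, Z=1, V=1, Y=2, U=2) weight 1/216
  (W=0, X=3, Z=1, V=1, Y=3, U=0) weight 1/288
  (W=0, X=3, Z=1, V=1, Y=3, U=2) weight 1/216
  (W=0, X=3, Z=1, V=2, Y=1, U=1) weight 1/432
  (W=0, X=3, Z=1, V=2, Y=2, U=1) weight 1/432
  … 28 more
Group by V:
  weight(V=1) = 1/18
  weight(V=2) = 5/72
Total weight = 1/18 + 5/72 = 1/8
P(V=1 | obs) = 1/18 / 1/8 = 4/9
P(V=2 | obs) = 5/72 / 1/8 = 5/9

P(V=1) = 4/9, P(V=2) = 5/9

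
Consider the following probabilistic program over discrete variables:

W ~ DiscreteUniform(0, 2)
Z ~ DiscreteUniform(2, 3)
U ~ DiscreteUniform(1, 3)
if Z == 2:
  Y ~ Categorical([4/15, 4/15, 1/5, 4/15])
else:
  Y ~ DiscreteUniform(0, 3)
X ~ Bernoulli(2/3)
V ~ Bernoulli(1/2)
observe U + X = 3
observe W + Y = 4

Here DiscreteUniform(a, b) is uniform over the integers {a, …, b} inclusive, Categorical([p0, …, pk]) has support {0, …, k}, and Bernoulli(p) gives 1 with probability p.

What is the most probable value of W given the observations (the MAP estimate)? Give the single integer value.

Enumerate traces; 16 have nonzero weight after conditioning:
  (W=1, Z=2, U=2, Y=3, X=1, V=0) weight 2/405
  (W=1, Z=2, U=2, Y=3, X=1, V=1) weight 2/405
  (W=1, Z=2, U=3, Y=3, X=0, V=0) weight 1/405
  (W=1, Z=2, U=3, Y=3, X=0, V=1) weight 1/405
  (W=1, Z=3, U=2, Y=3, X=1, V=0) weight 1/216
  (W=1, Z=3, U=2, Y=3, X=1, V=1) weight 1/216
  (W=1, Z=3, U=3, Y=3, X=0, V=0) weight 1/432
  (W=1, Z=3, U=3, Y=3, X=0, V=1) weight 1/432
  (W=2, Z=2, U=2, Y=2, X=1, V=0) weight 1/270
  … 7 more
Group by W:
  weight(W=1) = 31/1080
  weight(W=2) = 1/40
Total weight = 31/1080 + 1/40 = 29/540
P(W=1 | obs) = 31/1080 / 29/540 = 31/58
P(W=2 | obs) = 1/40 / 29/540 = 27/58
argmax = 1

argmax_v P(W = v | obs) = 1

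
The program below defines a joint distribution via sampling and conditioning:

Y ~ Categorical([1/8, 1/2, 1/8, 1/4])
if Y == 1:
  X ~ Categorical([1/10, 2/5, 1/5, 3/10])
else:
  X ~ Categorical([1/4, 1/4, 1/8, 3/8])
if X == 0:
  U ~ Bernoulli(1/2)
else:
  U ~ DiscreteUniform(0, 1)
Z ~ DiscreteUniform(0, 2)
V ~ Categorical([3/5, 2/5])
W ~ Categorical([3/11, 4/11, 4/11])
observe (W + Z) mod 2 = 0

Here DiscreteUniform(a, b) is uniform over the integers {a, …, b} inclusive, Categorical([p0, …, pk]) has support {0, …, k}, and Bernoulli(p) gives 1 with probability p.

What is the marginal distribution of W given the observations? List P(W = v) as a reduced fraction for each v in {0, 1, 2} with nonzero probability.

Enumerate traces; 320 have nonzero weight after conditioning:
  (Y=0, X=0, U=0, Z=0, V=0, W=0) weight 3/3520
  (Y=0, X=0, U=0, Z=0, V=0, W=2) weight 1/880
  (Y=0, X=0, U=0, Z=0, V=1, W=0) weight 1/1760
  (Y=0, X=0, U=0, Z=0, V=1, W=2) weight 1/1320
  (Y=0, X=0, U=0, Z=1, V=0, W=1) weight 1/880
  (Y=0, X=0, U=0, Z=1, V=1, W=1) weight 1/1320
  (Y=0, X=0, U=0, Z=2, V=0, W=0) weight 3/3520
  (Y=0, X=0, U=0, Z=2, V=0, W=2) weight 1/880
  … 312 more
Group by W:
  weight(W=0) = 2/11
  weight(W=1) = 4/33
  weight(W=2) = 8/33
Total weight = 2/11 + 4/33 + 8/33 = 6/11
P(W=0 | obs) = 2/11 / 6/11 = 1/3
P(W=1 | obs) = 4/33 / 6/11 = 2/9
P(W=2 | obs) = 8/33 / 6/11 = 4/9

P(W=0) = 1/3, P(W=1) = 2/9, P(W=2) = 4/9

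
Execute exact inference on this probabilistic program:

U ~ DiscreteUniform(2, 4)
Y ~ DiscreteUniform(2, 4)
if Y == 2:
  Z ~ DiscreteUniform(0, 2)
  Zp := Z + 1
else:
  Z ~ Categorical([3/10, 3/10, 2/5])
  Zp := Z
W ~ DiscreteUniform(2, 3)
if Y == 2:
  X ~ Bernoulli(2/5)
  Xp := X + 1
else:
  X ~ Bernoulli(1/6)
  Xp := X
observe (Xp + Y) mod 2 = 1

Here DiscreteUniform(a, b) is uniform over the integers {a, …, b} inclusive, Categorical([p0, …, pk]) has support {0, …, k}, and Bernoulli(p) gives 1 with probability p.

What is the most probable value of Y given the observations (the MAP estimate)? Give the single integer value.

argmax_v P(Y = v | obs) = 3

Enumerate traces; 54 have nonzero weight after conditioning:
  (U=2, Y=2, Z=0, W=2, X=0) weight 1/90
  (U=2, Y=2, Z=0, W=3, X=0) weight 1/90
  (U=2, Y=2, Z=1, W=2, X=0) weight 1/90
  (U=2, Y=2, Z=1, W=3, X=0) weight 1/90
  (U=2, Y=2, Z=2, W=2, X=0) weight 1/90
  (U=2, Y=2, Z=2, W=3, X=0) weight 1/90
  (U=2, Y=3, Z=0, W=2, X=0) weight 1/72
  (U=2, Y=3, Z=0, W=3, X=0) weight 1/72
  (U=2, Y=4, Z=0, W=2, X=1) weight 1/360
  … 45 more
Group by Y:
  weight(Y=2) = 1/5
  weight(Y=3) = 5/18
  weight(Y=4) = 1/18
Total weight = 1/5 + 5/18 + 1/18 = 8/15
P(Y=2 | obs) = 1/5 / 8/15 = 3/8
P(Y=3 | obs) = 5/18 / 8/15 = 25/48
P(Y=4 | obs) = 1/18 / 8/15 = 5/48
argmax = 3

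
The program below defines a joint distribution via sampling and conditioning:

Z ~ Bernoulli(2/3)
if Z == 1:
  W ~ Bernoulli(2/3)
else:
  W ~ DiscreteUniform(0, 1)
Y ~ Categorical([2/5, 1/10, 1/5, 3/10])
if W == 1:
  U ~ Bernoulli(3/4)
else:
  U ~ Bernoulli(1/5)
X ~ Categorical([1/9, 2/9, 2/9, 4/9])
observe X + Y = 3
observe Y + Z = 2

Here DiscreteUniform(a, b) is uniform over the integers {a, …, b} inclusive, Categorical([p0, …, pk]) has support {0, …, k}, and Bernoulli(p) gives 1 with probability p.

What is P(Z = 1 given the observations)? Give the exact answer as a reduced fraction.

Enumerate traces; 8 have nonzero weight after conditioning:
  (Z=0, W=0, Y=2, U=0, X=1) weight 4/675
  (Z=0, W=0, Y=2, U=1, X=1) weight 1/675
  (Z=0, W=1, Y=2, U=0, X=1) weight 1/540
  (Z=0, W=1, Y=2, U=1, X=1) weight 1/180
  (Z=1, W=0, Y=1, U=0, X=2) weight 8/2025
  (Z=1, W=0, Y=1, U=1, X=2) weight 2/2025
  (Z=1, W=1, Y=1, U=0, X=2) weight 1/405
  (Z=1, W=1, Y=1, U=1, X=2) weight 1/135
Group by Z:
  weight(Z=0) = 2/135
  weight(Z=1) = 2/135
Total weight = 2/135 + 2/135 = 4/135
P(Z=0 | obs) = 2/135 / 4/135 = 1/2
P(Z=1 | obs) = 2/135 / 4/135 = 1/2

P(Z = 1 | obs) = 1/2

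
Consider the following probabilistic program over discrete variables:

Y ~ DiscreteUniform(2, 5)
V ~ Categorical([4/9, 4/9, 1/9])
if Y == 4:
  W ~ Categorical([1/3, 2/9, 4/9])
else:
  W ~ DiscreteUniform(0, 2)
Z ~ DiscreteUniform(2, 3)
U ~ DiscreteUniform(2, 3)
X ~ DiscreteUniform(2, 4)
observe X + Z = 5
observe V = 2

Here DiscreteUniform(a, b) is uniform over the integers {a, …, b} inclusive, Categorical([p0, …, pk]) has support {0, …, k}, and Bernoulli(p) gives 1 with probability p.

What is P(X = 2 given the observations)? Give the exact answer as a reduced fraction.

P(X = 2 | obs) = 1/2

Enumerate traces; 48 have nonzero weight after conditioning:
  (Y=2, V=2, W=0, Z=2, U=2, X=3) weight 1/1296
  (Y=2, V=2, W=0, Z=2, U=3, X=3) weight 1/1296
  (Y=2, V=2, W=0, Z=3, U=2, X=2) weight 1/1296
  (Y=2, V=2, W=0, Z=3, U=3, X=2) weight 1/1296
  (Y=2, V=2, W=1, Z=2, U=2, X=3) weight 1/1296
  (Y=2, V=2, W=1, Z=2, U=3, X=3) weight 1/1296
  (Y=2, V=2, W=1, Z=3, U=2, X=2) weight 1/1296
  (Y=2, V=2, W=1, Z=3, U=3, X=2) weight 1/1296
  … 40 more
Group by X:
  weight(X=2) = 1/54
  weight(X=3) = 1/54
Total weight = 1/54 + 1/54 = 1/27
P(X=2 | obs) = 1/54 / 1/27 = 1/2
P(X=3 | obs) = 1/54 / 1/27 = 1/2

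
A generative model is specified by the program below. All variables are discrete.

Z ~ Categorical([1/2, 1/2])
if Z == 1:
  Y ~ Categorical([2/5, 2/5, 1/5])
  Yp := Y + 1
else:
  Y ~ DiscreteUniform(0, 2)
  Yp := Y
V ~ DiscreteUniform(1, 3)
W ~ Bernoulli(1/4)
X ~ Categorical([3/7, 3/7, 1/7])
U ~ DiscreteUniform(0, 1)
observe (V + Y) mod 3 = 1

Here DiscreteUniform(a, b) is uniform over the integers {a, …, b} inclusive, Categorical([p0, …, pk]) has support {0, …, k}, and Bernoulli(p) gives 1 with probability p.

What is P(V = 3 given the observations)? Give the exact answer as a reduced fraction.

Enumerate traces; 72 have nonzero weight after conditioning:
  (Z=0, Y=0, V=1, W=0, X=0, U=0) weight 1/112
  (Z=0, Y=0, V=1, W=0, X=0, U=1) weight 1/112
  (Z=0, Y=0, V=1, W=0, X=1, U=0) weight 1/112
  (Z=0, Y=0, V=1, W=0, X=1, U=1) weight 1/112
  (Z=0, Y=0, V=1, W=0, X=2, U=0) weight 1/336
  (Z=0, Y=0, V=1, W=0, X=2, U=1) weight 1/336
  (Z=0, Y=0, V=1, W=1, X=0, U=0) weight 1/336
  (Z=0, Y=0, V=1, W=1, X=0, U=1) weight 1/336
  (Z=0, Y=1, V=3, W=0, X=0, U=0) weight 1/112
  (Z=0, Y=2, V=2, W=0, X=0, U=0) weight 1/112
  … 62 more
Group by V:
  weight(V=1) = 11/90
  weight(V=2) = 4/45
  weight(V=3) = 11/90
Total weight = 11/90 + 4/45 + 11/90 = 1/3
P(V=1 | obs) = 11/90 / 1/3 = 11/30
P(V=2 | obs) = 4/45 / 1/3 = 4/15
P(V=3 | obs) = 11/90 / 1/3 = 11/30

P(V = 3 | obs) = 11/30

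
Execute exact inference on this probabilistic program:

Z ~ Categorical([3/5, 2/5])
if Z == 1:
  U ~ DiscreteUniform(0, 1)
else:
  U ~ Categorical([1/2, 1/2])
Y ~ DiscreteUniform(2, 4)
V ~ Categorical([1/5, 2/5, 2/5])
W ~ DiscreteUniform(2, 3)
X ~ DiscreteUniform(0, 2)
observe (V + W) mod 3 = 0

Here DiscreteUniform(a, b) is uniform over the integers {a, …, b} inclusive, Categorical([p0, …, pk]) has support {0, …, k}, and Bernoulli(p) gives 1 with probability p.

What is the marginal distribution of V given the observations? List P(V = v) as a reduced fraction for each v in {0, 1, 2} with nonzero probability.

P(V=0) = 1/3, P(V=1) = 2/3

Enumerate traces; 72 have nonzero weight after conditioning:
  (Z=0, U=0, Y=2, V=0, W=3, X=0) weight 1/300
  (Z=0, U=0, Y=2, V=0, W=3, X=1) weight 1/300
  (Z=0, U=0, Y=2, V=0, W=3, X=2) weight 1/300
  (Z=0, U=0, Y=2, V=1, W=2, X=0) weight 1/150
  (Z=0, U=0, Y=2, V=1, W=2, X=1) weight 1/150
  (Z=0, U=0, Y=2, V=1, W=2, X=2) weight 1/150
  (Z=0, U=0, Y=3, V=0, W=3, X=0) weight 1/300
  (Z=0, U=0, Y=3, V=0, W=3, X=1) weight 1/300
  … 64 more
Group by V:
  weight(V=0) = 1/10
  weight(V=1) = 1/5
Total weight = 1/10 + 1/5 = 3/10
P(V=0 | obs) = 1/10 / 3/10 = 1/3
P(V=1 | obs) = 1/5 / 3/10 = 2/3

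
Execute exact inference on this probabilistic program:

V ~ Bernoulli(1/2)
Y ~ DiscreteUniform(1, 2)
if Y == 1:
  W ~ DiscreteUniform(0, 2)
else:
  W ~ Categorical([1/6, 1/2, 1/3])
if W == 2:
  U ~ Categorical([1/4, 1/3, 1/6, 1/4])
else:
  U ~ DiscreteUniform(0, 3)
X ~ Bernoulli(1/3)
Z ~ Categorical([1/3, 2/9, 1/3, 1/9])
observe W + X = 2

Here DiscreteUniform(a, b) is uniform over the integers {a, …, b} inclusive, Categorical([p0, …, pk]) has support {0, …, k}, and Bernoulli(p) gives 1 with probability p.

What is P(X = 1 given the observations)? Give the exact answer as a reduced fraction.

P(X = 1 | obs) = 5/13

Enumerate traces; 128 have nonzero weight after conditioning:
  (V=0, Y=1, W=1, U=0, X=1, Z=0) weight 1/432
  (V=0, Y=1, W=1, U=0, X=1, Z=1) weight 1/648
  (V=0, Y=1, W=1, U=0, X=1, Z=2) weight 1/432
  (V=0, Y=1, W=1, U=0, X=1, Z=3) weight 1/1296
  (V=0, Y=1, W=1, U=1, X=1, Z=0) weight 1/432
  (V=0, Y=1, W=1, U=1, X=1, Z=1) weight 1/648
  (V=0, Y=1, W=1, U=1, X=1, Z=2) weight 1/432
  (V=0, Y=1, W=1, U=1, X=1, Z=3) weight 1/1296
  (V=0, Y=1, W=2, U=0, X=0, Z=0) weight 1/216
  … 119 more
Group by X:
  weight(X=0) = 2/9
  weight(X=1) = 5/36
Total weight = 2/9 + 5/36 = 13/36
P(X=0 | obs) = 2/9 / 13/36 = 8/13
P(X=1 | obs) = 5/36 / 13/36 = 5/13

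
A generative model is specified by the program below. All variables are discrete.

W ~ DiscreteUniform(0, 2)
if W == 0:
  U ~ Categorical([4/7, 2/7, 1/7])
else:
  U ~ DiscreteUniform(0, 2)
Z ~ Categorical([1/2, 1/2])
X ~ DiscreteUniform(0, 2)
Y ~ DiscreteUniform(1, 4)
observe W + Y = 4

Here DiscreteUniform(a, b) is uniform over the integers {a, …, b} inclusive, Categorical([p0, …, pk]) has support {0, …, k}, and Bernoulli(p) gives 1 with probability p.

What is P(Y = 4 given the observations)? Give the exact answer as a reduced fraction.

Enumerate traces; 54 have nonzero weight after conditioning:
  (W=0, U=0, Z=0, X=0, Y=4) weight 1/126
  (W=0, U=0, Z=0, X=1, Y=4) weight 1/126
  (W=0, U=0, Z=0, X=2, Y=4) weight 1/126
  (W=0, U=0, Z=1, X=0, Y=4) weight 1/126
  (W=0, U=0, Z=1, X=1, Y=4) weight 1/126
  (W=0, U=0, Z=1, X=2, Y=4) weight 1/126
  (W=0, U=1, Z=0, X=0, Y=4) weight 1/252
  (W=0, U=1, Z=0, X=1, Y=4) weight 1/252
  (W=1, U=0, Z=0, X=0, Y=3) weight 1/216
  (W=2, U=0, Z=0, X=0, Y=2) weight 1/216
  … 44 more
Group by Y:
  weight(Y=2) = 1/12
  weight(Y=3) = 1/12
  weight(Y=4) = 1/12
Total weight = 1/12 + 1/12 + 1/12 = 1/4
P(Y=2 | obs) = 1/12 / 1/4 = 1/3
P(Y=3 | obs) = 1/12 / 1/4 = 1/3
P(Y=4 | obs) = 1/12 / 1/4 = 1/3

P(Y = 4 | obs) = 1/3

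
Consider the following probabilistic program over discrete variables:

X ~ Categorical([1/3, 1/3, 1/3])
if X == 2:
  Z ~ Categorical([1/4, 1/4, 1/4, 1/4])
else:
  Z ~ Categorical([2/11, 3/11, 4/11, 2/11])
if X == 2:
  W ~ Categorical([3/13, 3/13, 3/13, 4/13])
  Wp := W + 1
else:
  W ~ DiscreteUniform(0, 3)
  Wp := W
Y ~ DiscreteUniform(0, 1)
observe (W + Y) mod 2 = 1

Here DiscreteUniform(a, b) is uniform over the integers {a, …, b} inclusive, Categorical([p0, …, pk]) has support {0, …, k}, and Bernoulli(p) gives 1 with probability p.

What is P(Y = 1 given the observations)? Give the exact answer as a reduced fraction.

Enumerate traces; 48 have nonzero weight after conditioning:
  (X=0, Z=0, W=0, Y=1) weight 1/132
  (X=0, Z=0, W=1, Y=0) weight 1/132
  (X=0, Z=0, W=2, Y=1) weight 1/132
  (X=0, Z=0, W=3, Y=0) weight 1/132
  (X=0, Z=1, W=0, Y=1) weight 1/88
  (X=0, Z=1, W=1, Y=0) weight 1/88
  (X=0, Z=1, W=2, Y=1) weight 1/88
  (X=0, Z=1, W=3, Y=0) weight 1/88
  … 40 more
Group by Y:
  weight(Y=0) = 10/39
  weight(Y=1) = 19/78
Total weight = 10/39 + 19/78 = 1/2
P(Y=0 | obs) = 10/39 / 1/2 = 20/39
P(Y=1 | obs) = 19/78 / 1/2 = 19/39

P(Y = 1 | obs) = 19/39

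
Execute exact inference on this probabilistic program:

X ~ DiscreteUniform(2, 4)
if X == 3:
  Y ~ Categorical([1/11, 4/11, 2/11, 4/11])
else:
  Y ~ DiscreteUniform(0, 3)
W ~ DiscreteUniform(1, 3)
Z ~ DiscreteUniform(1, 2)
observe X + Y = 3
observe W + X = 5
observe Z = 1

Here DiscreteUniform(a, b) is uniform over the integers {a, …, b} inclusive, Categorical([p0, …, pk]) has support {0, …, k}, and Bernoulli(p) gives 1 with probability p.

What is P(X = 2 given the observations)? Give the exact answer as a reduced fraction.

Enumerate traces; 2 have nonzero weight after conditioning:
  (X=2, Y=1, W=3, Z=1) weight 1/72
  (X=3, Y=0, W=2, Z=1) weight 1/198
Group by X:
  weight(X=2) = 1/72
  weight(X=3) = 1/198
Total weight = 1/72 + 1/198 = 5/264
P(X=2 | obs) = 1/72 / 5/264 = 11/15
P(X=3 | obs) = 1/198 / 5/264 = 4/15

P(X = 2 | obs) = 11/15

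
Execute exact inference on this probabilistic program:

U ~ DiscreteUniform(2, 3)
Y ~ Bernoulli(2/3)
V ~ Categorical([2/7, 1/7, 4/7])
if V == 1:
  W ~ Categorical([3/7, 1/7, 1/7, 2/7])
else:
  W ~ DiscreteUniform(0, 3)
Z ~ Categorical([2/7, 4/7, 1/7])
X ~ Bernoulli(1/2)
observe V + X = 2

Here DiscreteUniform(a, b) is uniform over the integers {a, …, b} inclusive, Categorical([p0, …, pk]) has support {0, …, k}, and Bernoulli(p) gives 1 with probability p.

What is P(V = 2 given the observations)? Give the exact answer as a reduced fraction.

P(V = 2 | obs) = 4/5

Enumerate traces; 96 have nonzero weight after conditioning:
  (U=2, Y=0, V=1, W=0, Z=0, X=1) weight 1/686
  (U=2, Y=0, V=1, W=0, Z=1, X=1) weight 1/343
  (U=2, Y=0, V=1, W=0, Z=2, X=1) weight 1/1372
  (U=2, Y=0, V=1, W=1, Z=0, X=1) weight 1/2058
  (U=2, Y=0, V=1, W=1, Z=1, X=1) weight 1/1029
  (U=2, Y=0, V=1, W=1, Z=2, X=1) weight 1/4116
  (U=2, Y=0, V=1, W=2, Z=0, X=1) weight 1/2058
  (U=2, Y=0, V=1, W=2, Z=1, X=1) weight 1/1029
  (U=2, Y=0, V=2, W=0, Z=0, X=0) weight 1/294
  … 87 more
Group by V:
  weight(V=1) = 1/14
  weight(V=2) = 2/7
Total weight = 1/14 + 2/7 = 5/14
P(V=1 | obs) = 1/14 / 5/14 = 1/5
P(V=2 | obs) = 2/7 / 5/14 = 4/5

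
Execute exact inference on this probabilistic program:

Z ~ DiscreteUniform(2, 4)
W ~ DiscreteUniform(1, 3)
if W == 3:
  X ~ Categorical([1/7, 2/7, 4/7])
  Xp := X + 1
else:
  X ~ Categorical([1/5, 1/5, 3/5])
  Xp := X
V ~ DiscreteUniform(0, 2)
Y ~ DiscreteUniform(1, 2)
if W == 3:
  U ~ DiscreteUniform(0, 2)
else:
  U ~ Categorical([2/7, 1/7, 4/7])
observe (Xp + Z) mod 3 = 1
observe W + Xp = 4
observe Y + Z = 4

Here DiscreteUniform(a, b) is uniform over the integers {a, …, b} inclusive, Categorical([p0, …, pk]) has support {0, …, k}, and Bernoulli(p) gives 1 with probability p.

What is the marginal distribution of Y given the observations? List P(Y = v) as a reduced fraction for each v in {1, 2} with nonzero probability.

P(Y=1) = 5/26, P(Y=2) = 21/26

Enumerate traces; 18 have nonzero weight after conditioning:
  (Z=2, W=2, X=2, V=0, Y=2, U=0) weight 1/315
  (Z=2, W=2, X=2, V=0, Y=2, U=1) weight 1/630
  (Z=2, W=2, X=2, V=0, Y=2, U=2) weight 2/315
  (Z=2, W=2, X=2, V=1, Y=2, U=0) weight 1/315
  (Z=2, W=2, X=2, V=1, Y=2, U=1) weight 1/630
  (Z=2, W=2, X=2, V=1, Y=2, U=2) weight 2/315
  (Z=2, W=2, X=2, V=2, Y=2, U=0) weight 1/315
  (Z=2, W=2, X=2, V=2, Y=2, U=1) weight 1/630
  (Z=3, W=3, X=0, V=0, Y=1, U=0) weight 1/1134
  … 9 more
Group by Y:
  weight(Y=1) = 1/126
  weight(Y=2) = 1/30
Total weight = 1/126 + 1/30 = 13/315
P(Y=1 | obs) = 1/126 / 13/315 = 5/26
P(Y=2 | obs) = 1/30 / 13/315 = 21/26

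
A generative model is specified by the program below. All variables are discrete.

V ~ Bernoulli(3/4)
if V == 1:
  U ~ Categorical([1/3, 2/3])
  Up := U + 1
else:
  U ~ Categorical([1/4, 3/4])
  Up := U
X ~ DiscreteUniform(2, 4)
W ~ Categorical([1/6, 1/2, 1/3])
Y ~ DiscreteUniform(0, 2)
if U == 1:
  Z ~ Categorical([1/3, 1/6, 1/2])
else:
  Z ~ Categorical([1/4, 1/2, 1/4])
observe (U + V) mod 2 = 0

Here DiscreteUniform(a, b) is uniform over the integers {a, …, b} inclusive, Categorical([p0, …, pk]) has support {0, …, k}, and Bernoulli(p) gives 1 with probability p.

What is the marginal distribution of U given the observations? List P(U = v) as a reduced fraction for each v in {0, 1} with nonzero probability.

Enumerate traces; 162 have nonzero weight after conditioning:
  (V=0, U=0, X=2, W=0, Y=0, Z=0) weight 1/3456
  (V=0, U=0, X=2, W=0, Y=0, Z=1) weight 1/1728
  (V=0, U=0, X=2, W=0, Y=0, Z=2) weight 1/3456
  (V=0, U=0, X=2, W=0, Y=1, Z=0) weight 1/3456
  (V=0, U=0, X=2, W=0, Y=1, Z=1) weight 1/1728
  (V=0, U=0, X=2, W=0, Y=1, Z=2) weight 1/3456
  (V=0, U=0, X=2, W=0, Y=2, Z=0) weight 1/3456
  (V=0, U=0, X=2, W=0, Y=2, Z=1) weight 1/1728
  (V=1, U=1, X=2, W=0, Y=0, Z=0) weight 1/324
  … 153 more
Group by U:
  weight(U=0) = 1/16
  weight(U=1) = 1/2
Total weight = 1/16 + 1/2 = 9/16
P(U=0 | obs) = 1/16 / 9/16 = 1/9
P(U=1 | obs) = 1/2 / 9/16 = 8/9

P(U=0) = 1/9, P(U=1) = 8/9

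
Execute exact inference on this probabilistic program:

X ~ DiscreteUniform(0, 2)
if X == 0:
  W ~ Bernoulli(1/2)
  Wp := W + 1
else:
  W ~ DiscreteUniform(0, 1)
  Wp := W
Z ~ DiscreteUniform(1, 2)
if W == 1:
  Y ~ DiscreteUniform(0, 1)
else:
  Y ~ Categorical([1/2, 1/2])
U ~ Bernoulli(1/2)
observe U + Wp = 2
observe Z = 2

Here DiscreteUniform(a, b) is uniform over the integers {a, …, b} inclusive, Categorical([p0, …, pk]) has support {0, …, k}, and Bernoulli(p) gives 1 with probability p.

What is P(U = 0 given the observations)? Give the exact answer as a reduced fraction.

Enumerate traces; 8 have nonzero weight after conditioning:
  (X=0, W=0, Z=2, Y=0, U=1) weight 1/48
  (X=0, W=0, Z=2, Y=1, U=1) weight 1/48
  (X=0, W=1, Z=2, Y=0, U=0) weight 1/48
  (X=0, W=1, Z=2, Y=1, U=0) weight 1/48
  (X=1, W=1, Z=2, Y=0, U=1) weight 1/48
  (X=1, W=1, Z=2, Y=1, U=1) weight 1/48
  (X=2, W=1, Z=2, Y=0, U=1) weight 1/48
  (X=2, W=1, Z=2, Y=1, U=1) weight 1/48
Group by U:
  weight(U=0) = 1/24
  weight(U=1) = 1/8
Total weight = 1/24 + 1/8 = 1/6
P(U=0 | obs) = 1/24 / 1/6 = 1/4
P(U=1 | obs) = 1/8 / 1/6 = 3/4

P(U = 0 | obs) = 1/4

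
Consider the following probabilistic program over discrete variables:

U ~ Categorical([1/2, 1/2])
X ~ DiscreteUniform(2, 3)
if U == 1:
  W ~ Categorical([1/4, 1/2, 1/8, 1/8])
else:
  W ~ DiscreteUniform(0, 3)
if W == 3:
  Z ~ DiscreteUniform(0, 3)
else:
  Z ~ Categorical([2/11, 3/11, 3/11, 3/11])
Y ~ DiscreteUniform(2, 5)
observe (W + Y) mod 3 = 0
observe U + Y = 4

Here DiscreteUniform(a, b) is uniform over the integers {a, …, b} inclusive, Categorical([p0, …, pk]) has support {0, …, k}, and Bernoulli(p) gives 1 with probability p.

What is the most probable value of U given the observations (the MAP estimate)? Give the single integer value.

argmax_v P(U = v | obs) = 1

Enumerate traces; 24 have nonzero weight after conditioning:
  (U=0, X=2, W=2, Z=0, Y=4) weight 1/352
  (U=0, X=2, W=2, Z=1, Y=4) weight 3/704
  (U=0, X=2, W=2, Z=2, Y=4) weight 3/704
  (U=0, X=2, W=2, Z=3, Y=4) weight 3/704
  (U=0, X=3, W=2, Z=0, Y=4) weight 1/352
  (U=0, X=3, W=2, Z=1, Y=4) weight 3/704
  (U=0, X=3, W=2, Z=2, Y=4) weight 3/704
  (U=0, X=3, W=2, Z=3, Y=4) weight 3/704
  (U=1, X=2, W=0, Z=0, Y=3) weight 1/352
  … 15 more
Group by U:
  weight(U=0) = 1/32
  weight(U=1) = 3/64
Total weight = 1/32 + 3/64 = 5/64
P(U=0 | obs) = 1/32 / 5/64 = 2/5
P(U=1 | obs) = 3/64 / 5/64 = 3/5
argmax = 1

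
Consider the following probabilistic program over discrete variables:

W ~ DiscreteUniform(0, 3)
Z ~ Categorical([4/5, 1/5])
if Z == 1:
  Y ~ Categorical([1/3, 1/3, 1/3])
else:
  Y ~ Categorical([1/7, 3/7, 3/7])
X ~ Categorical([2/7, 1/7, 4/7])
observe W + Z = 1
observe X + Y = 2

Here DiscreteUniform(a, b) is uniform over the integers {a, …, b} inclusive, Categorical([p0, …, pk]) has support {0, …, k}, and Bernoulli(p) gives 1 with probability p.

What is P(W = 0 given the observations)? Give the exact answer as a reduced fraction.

P(W = 0 | obs) = 49/205

Enumerate traces; 6 have nonzero weight after conditioning:
  (W=0, Z=1, Y=0, X=2) weight 1/105
  (W=0, Z=1, Y=1, X=1) weight 1/420
  (W=0, Z=1, Y=2, X=0) weight 1/210
  (W=1, Z=0, Y=0, X=2) weight 4/245
  (W=1, Z=0, Y=1, X=1) weight 3/245
  (W=1, Z=0, Y=2, X=0) weight 6/245
Group by W:
  weight(W=0) = 1/60
  weight(W=1) = 13/245
Total weight = 1/60 + 13/245 = 41/588
P(W=0 | obs) = 1/60 / 41/588 = 49/205
P(W=1 | obs) = 13/245 / 41/588 = 156/205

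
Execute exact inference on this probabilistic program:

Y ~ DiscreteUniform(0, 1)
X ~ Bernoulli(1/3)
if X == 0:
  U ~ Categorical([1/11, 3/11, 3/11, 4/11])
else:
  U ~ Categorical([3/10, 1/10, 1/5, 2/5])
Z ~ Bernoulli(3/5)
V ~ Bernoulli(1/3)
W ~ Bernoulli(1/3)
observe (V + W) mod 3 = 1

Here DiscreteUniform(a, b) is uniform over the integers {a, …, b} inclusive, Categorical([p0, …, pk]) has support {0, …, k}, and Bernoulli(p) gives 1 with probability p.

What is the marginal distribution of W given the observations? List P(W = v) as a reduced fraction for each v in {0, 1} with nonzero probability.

P(W=0) = 1/2, P(W=1) = 1/2

Enumerate traces; 64 have nonzero weight after conditioning:
  (Y=0, X=0, U=0, Z=0, V=0, W=1) weight 4/1485
  (Y=0, X=0, U=0, Z=0, V=1, W=0) weight 4/1485
  (Y=0, X=0, U=0, Z=1, V=0, W=1) weight 2/495
  (Y=0, X=0, U=0, Z=1, V=1, W=0) weight 2/495
  (Y=0, X=0, U=1, Z=0, V=0, W=1) weight 4/495
  (Y=0, X=0, U=1, Z=0, V=1, W=0) weight 4/495
  (Y=0, X=0, U=1, Z=1, V=0, W=1) weight 2/165
  (Y=0, X=0, U=1, Z=1, V=1, W=0) weight 2/165
  … 56 more
Group by W:
  weight(W=0) = 2/9
  weight(W=1) = 2/9
Total weight = 2/9 + 2/9 = 4/9
P(W=0 | obs) = 2/9 / 4/9 = 1/2
P(W=1 | obs) = 2/9 / 4/9 = 1/2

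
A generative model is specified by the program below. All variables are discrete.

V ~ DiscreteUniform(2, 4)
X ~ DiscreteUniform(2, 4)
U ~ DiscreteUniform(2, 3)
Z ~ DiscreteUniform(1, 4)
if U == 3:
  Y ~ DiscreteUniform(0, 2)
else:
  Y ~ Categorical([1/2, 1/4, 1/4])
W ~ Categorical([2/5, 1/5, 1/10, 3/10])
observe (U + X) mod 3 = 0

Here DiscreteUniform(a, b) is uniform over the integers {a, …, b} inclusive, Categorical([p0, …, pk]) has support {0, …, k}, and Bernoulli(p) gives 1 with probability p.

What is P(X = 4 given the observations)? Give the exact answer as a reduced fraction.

P(X = 4 | obs) = 1/2

Enumerate traces; 288 have nonzero weight after conditioning:
  (V=2, X=3, U=3, Z=1, Y=0, W=0) weight 1/540
  (V=2, X=3, U=3, Z=1, Y=0, W=1) weight 1/1080
  (V=2, X=3, U=3, Z=1, Y=0, W=2) weight 1/2160
  (V=2, X=3, U=3, Z=1, Y=0, W=3) weight 1/720
  (V=2, X=3, U=3, Z=1, Y=1, W=0) weight 1/540
  (V=2, X=3, U=3, Z=1, Y=1, W=1) weight 1/1080
  (V=2, X=3, U=3, Z=1, Y=1, W=2) weight 1/2160
  (V=2, X=3, U=3, Z=1, Y=1, W=3) weight 1/720
  (V=2, X=4, U=2, Z=1, Y=0, W=0) weight 1/360
  … 279 more
Group by X:
  weight(X=3) = 1/6
  weight(X=4) = 1/6
Total weight = 1/6 + 1/6 = 1/3
P(X=3 | obs) = 1/6 / 1/3 = 1/2
P(X=4 | obs) = 1/6 / 1/3 = 1/2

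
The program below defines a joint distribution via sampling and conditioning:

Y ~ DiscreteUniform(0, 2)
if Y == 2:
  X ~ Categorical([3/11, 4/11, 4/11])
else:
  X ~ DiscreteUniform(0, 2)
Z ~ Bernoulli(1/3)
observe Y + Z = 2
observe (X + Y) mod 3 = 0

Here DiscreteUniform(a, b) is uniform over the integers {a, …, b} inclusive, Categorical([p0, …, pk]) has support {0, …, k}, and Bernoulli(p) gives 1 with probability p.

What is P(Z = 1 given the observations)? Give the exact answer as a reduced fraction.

P(Z = 1 | obs) = 11/35

Enumerate traces; 2 have nonzero weight after conditioning:
  (Y=1, X=2, Z=1) weight 1/27
  (Y=2, X=1, Z=0) weight 8/99
Group by Z:
  weight(Z=0) = 8/99
  weight(Z=1) = 1/27
Total weight = 8/99 + 1/27 = 35/297
P(Z=0 | obs) = 8/99 / 35/297 = 24/35
P(Z=1 | obs) = 1/27 / 35/297 = 11/35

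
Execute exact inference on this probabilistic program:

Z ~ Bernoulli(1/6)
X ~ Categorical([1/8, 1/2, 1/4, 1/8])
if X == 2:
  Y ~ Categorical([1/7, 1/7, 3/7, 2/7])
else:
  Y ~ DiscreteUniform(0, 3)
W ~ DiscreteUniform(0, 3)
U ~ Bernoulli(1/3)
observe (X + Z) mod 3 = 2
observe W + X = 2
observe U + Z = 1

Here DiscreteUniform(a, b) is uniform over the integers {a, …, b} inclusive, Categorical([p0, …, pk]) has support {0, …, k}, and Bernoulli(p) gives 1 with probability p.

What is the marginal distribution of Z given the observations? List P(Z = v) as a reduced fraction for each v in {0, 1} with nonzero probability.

P(Z=0) = 5/9, P(Z=1) = 4/9

Enumerate traces; 8 have nonzero weight after conditioning:
  (Z=0, X=2, Y=0, W=0, U=1) weight 5/2016
  (Z=0, X=2, Y=1, W=0, U=1) weight 5/2016
  (Z=0, X=2, Y=2, W=0, U=1) weight 5/672
  (Z=0, X=2, Y=3, W=0, U=1) weight 5/1008
  (Z=1, X=1, Y=0, W=1, U=0) weight 1/288
  (Z=1, X=1, Y=1, W=1, U=0) weight 1/288
  (Z=1, X=1, Y=2, W=1, U=0) weight 1/288
  (Z=1, X=1, Y=3, W=1, U=0) weight 1/288
Group by Z:
  weight(Z=0) = 5/288
  weight(Z=1) = 1/72
Total weight = 5/288 + 1/72 = 1/32
P(Z=0 | obs) = 5/288 / 1/32 = 5/9
P(Z=1 | obs) = 1/72 / 1/32 = 4/9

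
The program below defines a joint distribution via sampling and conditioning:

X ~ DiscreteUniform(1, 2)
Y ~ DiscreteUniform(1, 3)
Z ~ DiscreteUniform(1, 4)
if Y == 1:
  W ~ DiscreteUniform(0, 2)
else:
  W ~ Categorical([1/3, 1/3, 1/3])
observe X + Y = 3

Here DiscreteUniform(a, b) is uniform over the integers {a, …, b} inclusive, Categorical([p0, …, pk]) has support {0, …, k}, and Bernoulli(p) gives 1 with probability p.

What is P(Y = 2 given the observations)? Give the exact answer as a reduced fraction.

Enumerate traces; 24 have nonzero weight after conditioning:
  (X=1, Y=2, Z=1, W=0) weight 1/72
  (X=1, Y=2, Z=1, W=1) weight 1/72
  (X=1, Y=2, Z=1, W=2) weight 1/72
  (X=1, Y=2, Z=2, W=0) weight 1/72
  (X=1, Y=2, Z=2, W=1) weight 1/72
  (X=1, Y=2, Z=2, W=2) weight 1/72
  (X=1, Y=2, Z=3, W=0) weight 1/72
  (X=1, Y=2, Z=3, W=1) weight 1/72
  (X=2, Y=1, Z=1, W=0) weight 1/72
  … 15 more
Group by Y:
  weight(Y=1) = 1/6
  weight(Y=2) = 1/6
Total weight = 1/6 + 1/6 = 1/3
P(Y=1 | obs) = 1/6 / 1/3 = 1/2
P(Y=2 | obs) = 1/6 / 1/3 = 1/2

P(Y = 2 | obs) = 1/2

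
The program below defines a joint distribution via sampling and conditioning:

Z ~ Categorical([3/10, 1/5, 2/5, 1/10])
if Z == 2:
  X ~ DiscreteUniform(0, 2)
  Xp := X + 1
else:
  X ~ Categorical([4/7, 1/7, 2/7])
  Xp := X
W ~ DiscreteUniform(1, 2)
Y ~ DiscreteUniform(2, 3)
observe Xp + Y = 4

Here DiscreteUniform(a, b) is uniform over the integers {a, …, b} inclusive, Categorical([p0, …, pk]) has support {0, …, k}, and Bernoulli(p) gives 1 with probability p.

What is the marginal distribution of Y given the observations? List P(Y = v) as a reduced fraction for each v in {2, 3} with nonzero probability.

Enumerate traces; 16 have nonzero weight after conditioning:
  (Z=0, X=1, W=1, Y=3) weight 3/280
  (Z=0, X=1, W=2, Y=3) weight 3/280
  (Z=0, X=2, W=1, Y=2) weight 3/140
  (Z=0, X=2, W=2, Y=2) weight 3/140
  (Z=1, X=1, W=1, Y=3) weight 1/140
  (Z=1, X=1, W=2, Y=3) weight 1/140
  (Z=1, X=2, W=1, Y=2) weight 1/70
  (Z=1, X=2, W=2, Y=2) weight 1/70
  … 8 more
Group by Y:
  weight(Y=2) = 16/105
  weight(Y=3) = 23/210
Total weight = 16/105 + 23/210 = 11/42
P(Y=2 | obs) = 16/105 / 11/42 = 32/55
P(Y=3 | obs) = 23/210 / 11/42 = 23/55

P(Y=2) = 32/55, P(Y=3) = 23/55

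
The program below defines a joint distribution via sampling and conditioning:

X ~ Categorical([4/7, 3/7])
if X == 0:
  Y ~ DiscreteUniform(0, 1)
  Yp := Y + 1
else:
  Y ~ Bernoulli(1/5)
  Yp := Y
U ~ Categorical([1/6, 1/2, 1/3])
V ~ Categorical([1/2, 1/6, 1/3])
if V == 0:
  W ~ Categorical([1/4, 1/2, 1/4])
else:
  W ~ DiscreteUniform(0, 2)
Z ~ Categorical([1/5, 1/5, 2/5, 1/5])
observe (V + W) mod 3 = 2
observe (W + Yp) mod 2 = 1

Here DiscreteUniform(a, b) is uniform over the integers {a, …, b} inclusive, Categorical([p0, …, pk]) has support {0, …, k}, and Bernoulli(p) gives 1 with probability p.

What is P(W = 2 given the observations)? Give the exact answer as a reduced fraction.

Enumerate traces; 72 have nonzero weight after conditioning:
  (X=0, Y=0, U=0, V=0, W=2, Z=0) weight 1/840
  (X=0, Y=0, U=0, V=0, W=2, Z=1) weight 1/840
  (X=0, Y=0, U=0, V=0, W=2, Z=2) weight 1/420
  (X=0, Y=0, U=0, V=0, W=2, Z=3) weight 1/840
  (X=0, Y=0, U=0, V=2, W=0, Z=0) weight 1/945
  (X=0, Y=0, U=0, V=2, W=0, Z=1) weight 1/945
  (X=0, Y=0, U=0, V=2, W=0, Z=2) weight 2/945
  (X=0, Y=0, U=0, V=2, W=0, Z=3) weight 1/945
  (X=0, Y=1, U=0, V=1, W=1, Z=0) weight 1/1890
  … 63 more
Group by W:
  weight(W=0) = 13/315
  weight(W=1) = 11/315
  weight(W=2) = 13/280
Total weight = 13/315 + 11/315 + 13/280 = 103/840
P(W=0 | obs) = 13/315 / 103/840 = 104/309
P(W=1 | obs) = 11/315 / 103/840 = 88/309
P(W=2 | obs) = 13/280 / 103/840 = 39/103

P(W = 2 | obs) = 39/103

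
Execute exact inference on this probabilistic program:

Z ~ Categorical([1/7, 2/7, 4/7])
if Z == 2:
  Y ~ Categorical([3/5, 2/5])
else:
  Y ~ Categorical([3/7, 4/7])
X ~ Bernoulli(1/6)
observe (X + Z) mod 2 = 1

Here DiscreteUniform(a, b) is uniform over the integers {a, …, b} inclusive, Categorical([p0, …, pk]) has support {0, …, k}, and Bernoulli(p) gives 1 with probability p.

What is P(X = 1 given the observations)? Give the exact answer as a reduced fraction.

Enumerate traces; 6 have nonzero weight after conditioning:
  (Z=0, Y=0, X=1) weight 1/98
  (Z=0, Y=1, X=1) weight 2/147
  (Z=1, Y=0, X=0) weight 5/49
  (Z=1, Y=1, X=0) weight 20/147
  (Z=2, Y=0, X=1) weight 2/35
  (Z=2, Y=1, X=1) weight 4/105
Group by X:
  weight(X=0) = 5/21
  weight(X=1) = 5/42
Total weight = 5/21 + 5/42 = 5/14
P(X=0 | obs) = 5/21 / 5/14 = 2/3
P(X=1 | obs) = 5/42 / 5/14 = 1/3

P(X = 1 | obs) = 1/3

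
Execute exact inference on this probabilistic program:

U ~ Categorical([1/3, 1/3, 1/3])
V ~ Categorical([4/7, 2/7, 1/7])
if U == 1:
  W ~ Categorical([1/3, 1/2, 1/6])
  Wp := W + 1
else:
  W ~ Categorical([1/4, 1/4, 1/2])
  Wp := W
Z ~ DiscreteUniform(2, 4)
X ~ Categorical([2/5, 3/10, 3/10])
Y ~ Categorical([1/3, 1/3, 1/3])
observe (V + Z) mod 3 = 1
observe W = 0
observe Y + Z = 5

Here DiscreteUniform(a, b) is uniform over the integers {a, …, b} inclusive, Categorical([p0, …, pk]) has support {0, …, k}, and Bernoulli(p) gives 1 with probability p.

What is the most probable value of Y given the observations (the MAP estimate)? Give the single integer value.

argmax_v P(Y = v | obs) = 1

Enumerate traces; 18 have nonzero weight after conditioning:
  (U=0, V=0, W=0, Z=4, X=0, Y=1) weight 2/945
  (U=0, V=0, W=0, Z=4, X=1, Y=1) weight 1/630
  (U=0, V=0, W=0, Z=4, X=2, Y=1) weight 1/630
  (U=0, V=1, W=0, Z=3, X=0, Y=2) weight 1/945
  (U=0, V=1, W=0, Z=3, X=1, Y=2) weight 1/1260
  (U=0, V=1, W=0, Z=3, X=2, Y=2) weight 1/1260
  (U=1, V=0, W=0, Z=4, X=0, Y=1) weight 8/2835
  (U=1, V=0, W=0, Z=4, X=1, Y=1) weight 2/945
  … 10 more
Group by Y:
  weight(Y=1) = 10/567
  weight(Y=2) = 5/567
Total weight = 10/567 + 5/567 = 5/189
P(Y=1 | obs) = 10/567 / 5/189 = 2/3
P(Y=2 | obs) = 5/567 / 5/189 = 1/3
argmax = 1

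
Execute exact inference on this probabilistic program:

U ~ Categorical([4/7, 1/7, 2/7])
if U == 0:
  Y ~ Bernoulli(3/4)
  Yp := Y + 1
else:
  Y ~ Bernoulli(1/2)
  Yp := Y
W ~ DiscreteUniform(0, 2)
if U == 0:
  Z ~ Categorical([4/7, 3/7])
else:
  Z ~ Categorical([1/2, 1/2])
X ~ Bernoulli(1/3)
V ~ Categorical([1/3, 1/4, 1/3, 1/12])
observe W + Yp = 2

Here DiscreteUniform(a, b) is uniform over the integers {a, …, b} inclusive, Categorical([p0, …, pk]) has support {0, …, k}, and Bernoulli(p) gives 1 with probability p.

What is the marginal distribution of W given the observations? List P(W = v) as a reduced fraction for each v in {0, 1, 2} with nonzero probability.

P(W=0) = 3/7, P(W=1) = 5/14, P(W=2) = 3/14

Enumerate traces; 96 have nonzero weight after conditioning:
  (U=0, Y=0, W=1, Z=0, X=0, V=0) weight 8/1323
  (U=0, Y=0, W=1, Z=0, X=0, V=1) weight 2/441
  (U=0, Y=0, W=1, Z=0, X=0, V=2) weight 8/1323
  (U=0, Y=0, W=1, Z=0, X=0, V=3) weight 2/1323
  (U=0, Y=0, W=1, Z=0, X=1, V=0) weight 4/1323
  (U=0, Y=0, W=1, Z=0, X=1, V=1) weight 1/441
  (U=0, Y=0, W=1, Z=0, X=1, V=2) weight 4/1323
  (U=0, Y=0, W=1, Z=0, X=1, V=3) weight 1/1323
  (U=0, Y=1, W=0, Z=0, X=0, V=0) weight 8/441
  (U=1, Y=0, W=2, Z=0, X=0, V=0) weight 1/378
  … 86 more
Group by W:
  weight(W=0) = 1/7
  weight(W=1) = 5/42
  weight(W=2) = 1/14
Total weight = 1/7 + 5/42 + 1/14 = 1/3
P(W=0 | obs) = 1/7 / 1/3 = 3/7
P(W=1 | obs) = 5/42 / 1/3 = 5/14
P(W=2 | obs) = 1/14 / 1/3 = 3/14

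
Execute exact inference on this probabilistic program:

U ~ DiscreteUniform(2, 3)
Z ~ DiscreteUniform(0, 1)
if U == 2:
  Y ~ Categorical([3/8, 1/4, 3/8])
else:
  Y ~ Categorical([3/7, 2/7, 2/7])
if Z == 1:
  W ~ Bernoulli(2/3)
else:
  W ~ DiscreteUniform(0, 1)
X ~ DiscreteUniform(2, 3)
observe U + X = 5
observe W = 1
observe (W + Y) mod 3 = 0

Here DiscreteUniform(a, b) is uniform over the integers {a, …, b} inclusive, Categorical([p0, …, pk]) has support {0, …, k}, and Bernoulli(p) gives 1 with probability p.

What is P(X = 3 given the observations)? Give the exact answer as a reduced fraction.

Enumerate traces; 4 have nonzero weight after conditioning:
  (U=2, Z=0, Y=2, W=1, X=3) weight 3/128
  (U=2, Z=1, Y=2, W=1, X=3) weight 1/32
  (U=3, Z=0, Y=2, W=1, X=2) weight 1/56
  (U=3, Z=1, Y=2, W=1, X=2) weight 1/42
Group by X:
  weight(X=2) = 1/24
  weight(X=3) = 7/128
Total weight = 1/24 + 7/128 = 37/384
P(X=2 | obs) = 1/24 / 37/384 = 16/37
P(X=3 | obs) = 7/128 / 37/384 = 21/37

P(X = 3 | obs) = 21/37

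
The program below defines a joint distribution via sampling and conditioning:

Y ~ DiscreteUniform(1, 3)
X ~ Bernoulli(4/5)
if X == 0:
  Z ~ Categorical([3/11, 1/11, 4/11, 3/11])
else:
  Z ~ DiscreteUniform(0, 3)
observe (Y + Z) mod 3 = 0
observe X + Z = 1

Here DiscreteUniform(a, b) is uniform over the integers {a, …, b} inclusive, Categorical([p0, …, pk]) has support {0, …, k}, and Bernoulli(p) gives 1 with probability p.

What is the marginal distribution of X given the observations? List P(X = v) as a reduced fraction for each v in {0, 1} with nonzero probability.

P(X=0) = 1/12, P(X=1) = 11/12

Enumerate traces; 2 have nonzero weight after conditioning:
  (Y=2, X=0, Z=1) weight 1/165
  (Y=3, X=1, Z=0) weight 1/15
Group by X:
  weight(X=0) = 1/165
  weight(X=1) = 1/15
Total weight = 1/165 + 1/15 = 4/55
P(X=0 | obs) = 1/165 / 4/55 = 1/12
P(X=1 | obs) = 1/15 / 4/55 = 11/12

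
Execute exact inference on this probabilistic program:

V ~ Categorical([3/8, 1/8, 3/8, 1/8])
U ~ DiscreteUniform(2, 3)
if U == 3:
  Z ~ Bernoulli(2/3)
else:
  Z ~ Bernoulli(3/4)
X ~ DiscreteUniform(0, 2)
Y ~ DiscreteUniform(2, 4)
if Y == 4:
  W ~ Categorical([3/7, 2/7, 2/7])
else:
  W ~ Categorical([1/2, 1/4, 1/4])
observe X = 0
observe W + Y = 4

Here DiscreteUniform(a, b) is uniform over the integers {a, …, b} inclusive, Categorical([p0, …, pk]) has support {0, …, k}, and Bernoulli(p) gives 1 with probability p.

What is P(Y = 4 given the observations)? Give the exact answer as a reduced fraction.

Enumerate traces; 48 have nonzero weight after conditioning:
  (V=0, U=2, Z=0, X=0, Y=2, W=2) weight 1/768
  (V=0, U=2, Z=0, X=0, Y=3, W=1) weight 1/768
  (V=0, U=2, Z=0, X=0, Y=4, W=0) weight 1/448
  (V=0, U=2, Z=1, X=0, Y=2, W=2) weight 1/256
  (V=0, U=2, Z=1, X=0, Y=3, W=1) weight 1/256
  (V=0, U=2, Z=1, X=0, Y=4, W=0) weight 3/448
  (V=0, U=3, Z=0, X=0, Y=2, W=2) weight 1/576
  (V=0, U=3, Z=0, X=0, Y=3, W=1) weight 1/576
  … 40 more
Group by Y:
  weight(Y=2) = 1/36
  weight(Y=3) = 1/36
  weight(Y=4) = 1/21
Total weight = 1/36 + 1/36 + 1/21 = 13/126
P(Y=2 | obs) = 1/36 / 13/126 = 7/26
P(Y=3 | obs) = 1/36 / 13/126 = 7/26
P(Y=4 | obs) = 1/21 / 13/126 = 6/13

P(Y = 4 | obs) = 6/13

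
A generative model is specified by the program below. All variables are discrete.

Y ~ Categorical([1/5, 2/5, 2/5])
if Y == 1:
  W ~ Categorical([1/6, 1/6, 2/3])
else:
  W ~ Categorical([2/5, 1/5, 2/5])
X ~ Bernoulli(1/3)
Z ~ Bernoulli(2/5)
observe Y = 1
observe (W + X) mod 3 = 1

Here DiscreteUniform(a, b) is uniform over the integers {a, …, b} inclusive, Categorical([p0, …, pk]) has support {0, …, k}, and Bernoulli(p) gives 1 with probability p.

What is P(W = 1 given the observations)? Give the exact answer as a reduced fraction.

Enumerate traces; 4 have nonzero weight after conditioning:
  (Y=1, W=0, X=1, Z=0) weight 1/75
  (Y=1, W=0, X=1, Z=1) weight 2/225
  (Y=1, W=1, X=0, Z=0) weight 2/75
  (Y=1, W=1, X=0, Z=1) weight 4/225
Group by W:
  weight(W=0) = 1/45
  weight(W=1) = 2/45
Total weight = 1/45 + 2/45 = 1/15
P(W=0 | obs) = 1/45 / 1/15 = 1/3
P(W=1 | obs) = 2/45 / 1/15 = 2/3

P(W = 1 | obs) = 2/3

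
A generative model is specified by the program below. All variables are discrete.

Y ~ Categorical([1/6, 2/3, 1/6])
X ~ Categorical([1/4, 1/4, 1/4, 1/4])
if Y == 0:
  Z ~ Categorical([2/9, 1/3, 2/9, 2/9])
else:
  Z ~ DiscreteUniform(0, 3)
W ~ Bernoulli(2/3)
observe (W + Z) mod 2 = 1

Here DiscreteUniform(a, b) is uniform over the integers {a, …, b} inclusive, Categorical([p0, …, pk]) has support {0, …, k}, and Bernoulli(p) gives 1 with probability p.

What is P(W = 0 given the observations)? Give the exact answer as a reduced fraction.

Enumerate traces; 48 have nonzero weight after conditioning:
  (Y=0, X=0, Z=0, W=1) weight 1/162
  (Y=0, X=0, Z=1, W=0) weight 1/216
  (Y=0, X=0, Z=2, W=1) weight 1/162
  (Y=0, X=0, Z=3, W=0) weight 1/324
  (Y=0, X=1, Z=0, W=1) weight 1/162
  (Y=0, X=1, Z=1, W=0) weight 1/216
  (Y=0, X=1, Z=2, W=1) weight 1/162
  (Y=0, X=1, Z=3, W=0) weight 1/324
  … 40 more
Group by W:
  weight(W=0) = 55/324
  weight(W=1) = 53/162
Total weight = 55/324 + 53/162 = 161/324
P(W=0 | obs) = 55/324 / 161/324 = 55/161
P(W=1 | obs) = 53/162 / 161/324 = 106/161

P(W = 0 | obs) = 55/161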